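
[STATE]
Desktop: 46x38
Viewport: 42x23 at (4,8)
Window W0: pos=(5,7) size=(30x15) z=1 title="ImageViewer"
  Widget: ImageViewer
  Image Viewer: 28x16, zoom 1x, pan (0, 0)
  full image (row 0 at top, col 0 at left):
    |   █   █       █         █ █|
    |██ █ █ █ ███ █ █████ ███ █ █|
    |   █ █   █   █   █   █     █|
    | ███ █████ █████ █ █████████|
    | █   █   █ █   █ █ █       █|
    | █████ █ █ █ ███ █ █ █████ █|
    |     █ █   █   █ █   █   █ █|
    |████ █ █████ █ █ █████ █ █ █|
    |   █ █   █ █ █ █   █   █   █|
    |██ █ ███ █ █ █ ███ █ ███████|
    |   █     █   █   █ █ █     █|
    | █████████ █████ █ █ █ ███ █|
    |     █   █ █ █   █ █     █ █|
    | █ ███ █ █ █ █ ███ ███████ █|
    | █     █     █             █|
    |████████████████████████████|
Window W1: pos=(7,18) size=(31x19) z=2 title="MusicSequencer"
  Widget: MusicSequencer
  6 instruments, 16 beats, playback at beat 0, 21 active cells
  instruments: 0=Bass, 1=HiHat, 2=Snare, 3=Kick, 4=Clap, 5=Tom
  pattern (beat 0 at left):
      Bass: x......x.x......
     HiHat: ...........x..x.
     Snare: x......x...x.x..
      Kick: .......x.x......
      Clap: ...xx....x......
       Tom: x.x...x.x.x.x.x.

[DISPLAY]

 ┃ ImageViewer                ┃           
 ┠────────────────────────────┨           
 ┃   █   █       █         █ █┃           
 ┃██ █ █ █ ███ █ █████ ███ █ █┃           
 ┃   █ █   █   █   █   █     █┃           
 ┃ ███ █████ █████ █ █████████┃           
 ┃ █   █   █ █   █ █ █       █┃           
 ┃ █████ █ █ █ ███ █ █ █████ █┃           
 ┃     █ █   █   █ █   █   █ █┃           
 ┃████ █ █████ █ █ █████ █ █ █┃           
 ┃ ┏━━━━━━━━━━━━━━━━━━━━━━━━━━━━━┓        
 ┃█┃ MusicSequencer              ┃        
 ┃ ┠─────────────────────────────┨        
 ┗━┃      ▼123456789012345       ┃        
   ┃  Bass█······█·█······       ┃        
   ┃ HiHat···········█··█·       ┃        
   ┃ Snare█······█···█·█··       ┃        
   ┃  Kick·······█·█······       ┃        
   ┃  Clap···██····█······       ┃        
   ┃   Tom█·█···█·█·█·█·█·       ┃        
   ┃                             ┃        
   ┃                             ┃        
   ┃                             ┃        


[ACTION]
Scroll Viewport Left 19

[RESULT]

     ┃ ImageViewer                ┃       
     ┠────────────────────────────┨       
     ┃   █   █       █         █ █┃       
     ┃██ █ █ █ ███ █ █████ ███ █ █┃       
     ┃   █ █   █   █   █   █     █┃       
     ┃ ███ █████ █████ █ █████████┃       
     ┃ █   █   █ █   █ █ █       █┃       
     ┃ █████ █ █ █ ███ █ █ █████ █┃       
     ┃     █ █   █   █ █   █   █ █┃       
     ┃████ █ █████ █ █ █████ █ █ █┃       
     ┃ ┏━━━━━━━━━━━━━━━━━━━━━━━━━━━━━┓    
     ┃█┃ MusicSequencer              ┃    
     ┃ ┠─────────────────────────────┨    
     ┗━┃      ▼123456789012345       ┃    
       ┃  Bass█······█·█······       ┃    
       ┃ HiHat···········█··█·       ┃    
       ┃ Snare█······█···█·█··       ┃    
       ┃  Kick·······█·█······       ┃    
       ┃  Clap···██····█······       ┃    
       ┃   Tom█·█···█·█·█·█·█·       ┃    
       ┃                             ┃    
       ┃                             ┃    
       ┃                             ┃    


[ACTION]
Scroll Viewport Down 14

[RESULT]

     ┃ █████ █ █ █ ███ █ █ █████ █┃       
     ┃     █ █   █   █ █   █   █ █┃       
     ┃████ █ █████ █ █ █████ █ █ █┃       
     ┃ ┏━━━━━━━━━━━━━━━━━━━━━━━━━━━━━┓    
     ┃█┃ MusicSequencer              ┃    
     ┃ ┠─────────────────────────────┨    
     ┗━┃      ▼123456789012345       ┃    
       ┃  Bass█······█·█······       ┃    
       ┃ HiHat···········█··█·       ┃    
       ┃ Snare█······█···█·█··       ┃    
       ┃  Kick·······█·█······       ┃    
       ┃  Clap···██····█······       ┃    
       ┃   Tom█·█···█·█·█·█·█·       ┃    
       ┃                             ┃    
       ┃                             ┃    
       ┃                             ┃    
       ┃                             ┃    
       ┃                             ┃    
       ┃                             ┃    
       ┃                             ┃    
       ┃                             ┃    
       ┗━━━━━━━━━━━━━━━━━━━━━━━━━━━━━┛    
                                          


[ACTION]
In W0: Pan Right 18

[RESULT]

     ┃ █ █████ █                  ┃       
     ┃   █   █ █                  ┃       
     ┃████ █ █ █                  ┃       
     ┃ ┏━━━━━━━━━━━━━━━━━━━━━━━━━━━━━┓    
     ┃ ┃ MusicSequencer              ┃    
     ┃ ┠─────────────────────────────┨    
     ┗━┃      ▼123456789012345       ┃    
       ┃  Bass█······█·█······       ┃    
       ┃ HiHat···········█··█·       ┃    
       ┃ Snare█······█···█·█··       ┃    
       ┃  Kick·······█·█······       ┃    
       ┃  Clap···██····█······       ┃    
       ┃   Tom█·█···█·█·█·█·█·       ┃    
       ┃                             ┃    
       ┃                             ┃    
       ┃                             ┃    
       ┃                             ┃    
       ┃                             ┃    
       ┃                             ┃    
       ┃                             ┃    
       ┃                             ┃    
       ┗━━━━━━━━━━━━━━━━━━━━━━━━━━━━━┛    
                                          


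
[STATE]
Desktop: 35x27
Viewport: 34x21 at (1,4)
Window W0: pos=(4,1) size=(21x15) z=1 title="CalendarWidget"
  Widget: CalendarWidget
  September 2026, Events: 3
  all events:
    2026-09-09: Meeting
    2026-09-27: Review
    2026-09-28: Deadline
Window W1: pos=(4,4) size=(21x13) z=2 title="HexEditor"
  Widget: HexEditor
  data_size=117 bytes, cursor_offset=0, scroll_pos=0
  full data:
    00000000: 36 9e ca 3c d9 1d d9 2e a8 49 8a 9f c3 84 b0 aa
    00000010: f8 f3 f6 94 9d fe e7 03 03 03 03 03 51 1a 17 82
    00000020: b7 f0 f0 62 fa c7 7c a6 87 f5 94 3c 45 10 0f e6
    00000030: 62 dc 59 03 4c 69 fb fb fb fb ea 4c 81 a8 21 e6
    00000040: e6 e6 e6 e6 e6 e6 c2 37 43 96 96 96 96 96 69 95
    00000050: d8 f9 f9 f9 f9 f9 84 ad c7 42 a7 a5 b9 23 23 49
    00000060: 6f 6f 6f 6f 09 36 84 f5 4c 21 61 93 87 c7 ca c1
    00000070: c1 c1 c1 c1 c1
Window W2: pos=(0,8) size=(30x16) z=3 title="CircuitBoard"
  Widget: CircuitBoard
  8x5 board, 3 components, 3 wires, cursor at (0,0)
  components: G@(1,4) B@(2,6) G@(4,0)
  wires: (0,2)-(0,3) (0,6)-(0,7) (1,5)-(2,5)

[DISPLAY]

   ┏━━━━━━━━━━━━━━━━━━━┓          
   ┃ HexEditor         ┃          
   ┠───────────────────┨          
   ┃00000000  36 9e ca ┃          
━━━━━━━━━━━━━━━━━━━━━━━━━━━━┓     
 CircuitBoard               ┃     
────────────────────────────┨     
   0 1 2 3 4 5 6 7          ┃     
0  [.]      · ─ ·           ┃     
                            ┃     
1                   G   ·   ┃     
                        │   ┃     
2                       ·   ┃     
                            ┃     
3                           ┃     
                            ┃     
4   G                       ┃     
Cursor: (0,0)               ┃     
                            ┃     
━━━━━━━━━━━━━━━━━━━━━━━━━━━━┛     
                                  


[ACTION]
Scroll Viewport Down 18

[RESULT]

   ┠───────────────────┨          
   ┃00000000  36 9e ca ┃          
━━━━━━━━━━━━━━━━━━━━━━━━━━━━┓     
 CircuitBoard               ┃     
────────────────────────────┨     
   0 1 2 3 4 5 6 7          ┃     
0  [.]      · ─ ·           ┃     
                            ┃     
1                   G   ·   ┃     
                        │   ┃     
2                       ·   ┃     
                            ┃     
3                           ┃     
                            ┃     
4   G                       ┃     
Cursor: (0,0)               ┃     
                            ┃     
━━━━━━━━━━━━━━━━━━━━━━━━━━━━┛     
                                  
                                  
                                  


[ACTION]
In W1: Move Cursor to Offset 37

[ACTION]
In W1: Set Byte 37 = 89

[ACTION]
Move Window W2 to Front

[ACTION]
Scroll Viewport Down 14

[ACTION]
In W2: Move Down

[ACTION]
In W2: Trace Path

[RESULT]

   ┠───────────────────┨          
   ┃00000000  36 9e ca ┃          
━━━━━━━━━━━━━━━━━━━━━━━━━━━━┓     
 CircuitBoard               ┃     
────────────────────────────┨     
   0 1 2 3 4 5 6 7          ┃     
0           · ─ ·           ┃     
                            ┃     
1  [.]              G   ·   ┃     
                        │   ┃     
2                       ·   ┃     
                            ┃     
3                           ┃     
                            ┃     
4   G                       ┃     
Cursor: (1,0)  Trace: No con┃     
                            ┃     
━━━━━━━━━━━━━━━━━━━━━━━━━━━━┛     
                                  
                                  
                                  


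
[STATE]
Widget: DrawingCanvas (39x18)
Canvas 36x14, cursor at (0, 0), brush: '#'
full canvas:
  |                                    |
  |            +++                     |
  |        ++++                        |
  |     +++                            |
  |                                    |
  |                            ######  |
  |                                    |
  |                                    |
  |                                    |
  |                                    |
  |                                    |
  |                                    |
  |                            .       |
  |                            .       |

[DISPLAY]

+                                      
            +++                        
        ++++                           
     +++                               
                                       
                            ######     
                                       
                                       
                                       
                                       
                                       
                                       
                            .          
                            .          
                                       
                                       
                                       
                                       


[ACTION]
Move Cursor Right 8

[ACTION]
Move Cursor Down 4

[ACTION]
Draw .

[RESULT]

                                       
            +++                        
        ++++                           
     +++                               
        .                              
                            ######     
                                       
                                       
                                       
                                       
                                       
                                       
                            .          
                            .          
                                       
                                       
                                       
                                       


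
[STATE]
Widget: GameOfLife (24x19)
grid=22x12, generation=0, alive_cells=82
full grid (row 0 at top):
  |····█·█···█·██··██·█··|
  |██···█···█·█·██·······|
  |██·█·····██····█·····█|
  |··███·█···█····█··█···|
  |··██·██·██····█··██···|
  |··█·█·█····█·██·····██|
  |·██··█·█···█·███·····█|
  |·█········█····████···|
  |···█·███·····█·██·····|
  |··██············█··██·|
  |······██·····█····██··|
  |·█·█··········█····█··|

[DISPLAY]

Gen: 0                  
····█·█···█·██··██·█··  
██···█···█·█·██·······  
██·█·····██····█·····█  
··███·█···█····█··█···  
··██·██·██····█··██···  
··█·█·█····█·██·····██  
·██··█·█···█·███·····█  
·█········█····████···  
···█·███·····█·██·····  
··██············█··██·  
······██·····█····██··  
·█·█··········█····█··  
                        
                        
                        
                        
                        
                        


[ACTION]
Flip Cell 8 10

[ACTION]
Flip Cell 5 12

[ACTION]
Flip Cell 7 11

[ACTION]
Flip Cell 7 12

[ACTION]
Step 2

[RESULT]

Gen: 2                  
·█··██····██··········  
████·██··█······█·····  
█·██·█·█·█·███········  
·····████···██·····█··  
·····██·····███····██·  
·█·██·██····█···██···█  
·███··██·███········██  
·█·····█···█·····█·██·  
······█····█·██·····█·  
··█··█·······████···█·  
··██···········██···█·  
··················██··  
                        
                        
                        
                        
                        
                        


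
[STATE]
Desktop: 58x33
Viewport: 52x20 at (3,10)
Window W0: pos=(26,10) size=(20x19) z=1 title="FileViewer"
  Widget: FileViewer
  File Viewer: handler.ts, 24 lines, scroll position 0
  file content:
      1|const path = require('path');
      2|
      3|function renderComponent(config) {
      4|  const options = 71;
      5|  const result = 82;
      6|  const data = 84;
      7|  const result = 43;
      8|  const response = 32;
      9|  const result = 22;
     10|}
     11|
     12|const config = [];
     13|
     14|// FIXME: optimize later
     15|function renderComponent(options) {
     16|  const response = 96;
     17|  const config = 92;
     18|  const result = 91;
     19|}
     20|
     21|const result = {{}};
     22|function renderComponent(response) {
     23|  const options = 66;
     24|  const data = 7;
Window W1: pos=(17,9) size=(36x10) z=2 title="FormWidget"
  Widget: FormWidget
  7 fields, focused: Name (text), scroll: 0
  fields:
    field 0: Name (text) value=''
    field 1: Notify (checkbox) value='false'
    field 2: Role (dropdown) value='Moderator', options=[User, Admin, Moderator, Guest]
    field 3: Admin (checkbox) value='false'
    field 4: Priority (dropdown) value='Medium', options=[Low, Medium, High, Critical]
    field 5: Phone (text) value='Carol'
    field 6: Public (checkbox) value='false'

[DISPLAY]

              ┃ FormWidget                       ┃  
              ┠──────────────────────────────────┨  
              ┃> Name:       [                  ]┃  
              ┃  Notify:     [ ]                 ┃  
              ┃  Role:       [Moderator        ▼]┃  
              ┃  Admin:      [ ]                 ┃  
              ┃  Priority:   [Medium           ▼]┃  
              ┃  Phone:      [Carol             ]┃  
              ┗━━━━━━━━━━━━━━━━━━━━━━━━━━━━━━━━━━┛  
                       ┃  const result = ░┃         
                       ┃  const response ░┃         
                       ┃  const result = ░┃         
                       ┃}                ░┃         
                       ┃                 ░┃         
                       ┃const config = []░┃         
                       ┃                 ░┃         
                       ┃// FIXME: optimiz░┃         
                       ┃function renderCo▼┃         
                       ┗━━━━━━━━━━━━━━━━━━┛         
                                                    


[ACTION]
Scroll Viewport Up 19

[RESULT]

                                                    
                                                    
                                                    
                                                    
                                                    
                                                    
                                                    
                                                    
                                                    
              ┏━━━━━━━━━━━━━━━━━━━━━━━━━━━━━━━━━━┓  
              ┃ FormWidget                       ┃  
              ┠──────────────────────────────────┨  
              ┃> Name:       [                  ]┃  
              ┃  Notify:     [ ]                 ┃  
              ┃  Role:       [Moderator        ▼]┃  
              ┃  Admin:      [ ]                 ┃  
              ┃  Priority:   [Medium           ▼]┃  
              ┃  Phone:      [Carol             ]┃  
              ┗━━━━━━━━━━━━━━━━━━━━━━━━━━━━━━━━━━┛  
                       ┃  const result = ░┃         


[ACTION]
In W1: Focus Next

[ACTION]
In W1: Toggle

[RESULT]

                                                    
                                                    
                                                    
                                                    
                                                    
                                                    
                                                    
                                                    
                                                    
              ┏━━━━━━━━━━━━━━━━━━━━━━━━━━━━━━━━━━┓  
              ┃ FormWidget                       ┃  
              ┠──────────────────────────────────┨  
              ┃  Name:       [                  ]┃  
              ┃> Notify:     [x]                 ┃  
              ┃  Role:       [Moderator        ▼]┃  
              ┃  Admin:      [ ]                 ┃  
              ┃  Priority:   [Medium           ▼]┃  
              ┃  Phone:      [Carol             ]┃  
              ┗━━━━━━━━━━━━━━━━━━━━━━━━━━━━━━━━━━┛  
                       ┃  const result = ░┃         


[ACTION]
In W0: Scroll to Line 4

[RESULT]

                                                    
                                                    
                                                    
                                                    
                                                    
                                                    
                                                    
                                                    
                                                    
              ┏━━━━━━━━━━━━━━━━━━━━━━━━━━━━━━━━━━┓  
              ┃ FormWidget                       ┃  
              ┠──────────────────────────────────┨  
              ┃  Name:       [                  ]┃  
              ┃> Notify:     [x]                 ┃  
              ┃  Role:       [Moderator        ▼]┃  
              ┃  Admin:      [ ]                 ┃  
              ┃  Priority:   [Medium           ▼]┃  
              ┃  Phone:      [Carol             ]┃  
              ┗━━━━━━━━━━━━━━━━━━━━━━━━━━━━━━━━━━┛  
                       ┃}                ░┃         


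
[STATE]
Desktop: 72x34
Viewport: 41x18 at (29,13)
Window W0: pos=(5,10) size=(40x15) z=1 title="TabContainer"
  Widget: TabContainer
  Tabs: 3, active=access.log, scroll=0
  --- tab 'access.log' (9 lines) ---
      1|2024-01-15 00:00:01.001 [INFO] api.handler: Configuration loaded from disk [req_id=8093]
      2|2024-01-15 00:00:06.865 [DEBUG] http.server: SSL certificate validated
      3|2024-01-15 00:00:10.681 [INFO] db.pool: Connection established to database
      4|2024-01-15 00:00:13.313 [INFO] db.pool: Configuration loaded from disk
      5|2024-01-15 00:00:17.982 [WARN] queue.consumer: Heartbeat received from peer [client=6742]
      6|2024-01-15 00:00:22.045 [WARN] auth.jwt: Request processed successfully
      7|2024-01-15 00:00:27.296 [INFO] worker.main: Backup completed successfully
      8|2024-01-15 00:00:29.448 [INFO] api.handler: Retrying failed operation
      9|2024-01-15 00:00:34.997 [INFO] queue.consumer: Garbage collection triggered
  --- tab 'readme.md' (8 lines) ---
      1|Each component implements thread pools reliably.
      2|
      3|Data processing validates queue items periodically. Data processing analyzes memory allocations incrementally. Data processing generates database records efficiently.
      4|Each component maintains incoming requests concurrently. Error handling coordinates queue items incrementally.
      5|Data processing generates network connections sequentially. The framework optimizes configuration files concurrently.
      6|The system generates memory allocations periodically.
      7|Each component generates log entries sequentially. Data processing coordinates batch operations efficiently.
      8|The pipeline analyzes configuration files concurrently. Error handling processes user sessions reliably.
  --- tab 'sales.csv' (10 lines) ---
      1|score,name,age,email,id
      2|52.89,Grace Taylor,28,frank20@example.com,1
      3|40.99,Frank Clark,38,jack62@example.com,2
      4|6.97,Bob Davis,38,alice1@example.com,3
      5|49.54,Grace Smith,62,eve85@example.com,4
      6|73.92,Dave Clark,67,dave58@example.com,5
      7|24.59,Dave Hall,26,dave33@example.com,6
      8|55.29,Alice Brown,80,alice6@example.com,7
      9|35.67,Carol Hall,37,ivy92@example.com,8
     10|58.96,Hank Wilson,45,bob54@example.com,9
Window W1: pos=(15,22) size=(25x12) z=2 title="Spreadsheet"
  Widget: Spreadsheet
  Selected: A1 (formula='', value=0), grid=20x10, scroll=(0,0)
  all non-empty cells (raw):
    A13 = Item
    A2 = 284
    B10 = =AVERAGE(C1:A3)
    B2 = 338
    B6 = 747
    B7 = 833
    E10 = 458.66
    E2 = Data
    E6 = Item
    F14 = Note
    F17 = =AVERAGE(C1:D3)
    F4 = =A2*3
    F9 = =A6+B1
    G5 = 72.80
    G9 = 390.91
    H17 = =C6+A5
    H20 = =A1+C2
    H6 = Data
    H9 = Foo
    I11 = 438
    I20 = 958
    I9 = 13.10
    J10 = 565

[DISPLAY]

 │ sales.csv   ┃                         
───────────────┃                         
 [INFO] api.han┃                         
 [DEBUG] http.s┃                         
 [INFO] db.pool┃                         
 [INFO] db.pool┃                         
 [WARN] queue.c┃                         
 [WARN] auth.jw┃                         
 [INFO] worker.┃                         
━━━━━━━━━━┓.han┃                         
          ┃ue.c┃                         
──────────┨━━━━┛                         
          ┃                              
  B       ┃                              
----------┃                              
      0   ┃                              
    338   ┃                              
      0   ┃                              


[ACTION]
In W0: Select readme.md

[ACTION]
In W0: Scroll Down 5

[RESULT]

]│ sales.csv   ┃                         
───────────────┃                         
mory allocation┃                         
s log entries s┃                         
onfiguration fi┃                         
               ┃                         
               ┃                         
               ┃                         
               ┃                         
━━━━━━━━━━┓    ┃                         
          ┃    ┃                         
──────────┨━━━━┛                         
          ┃                              
  B       ┃                              
----------┃                              
      0   ┃                              
    338   ┃                              
      0   ┃                              


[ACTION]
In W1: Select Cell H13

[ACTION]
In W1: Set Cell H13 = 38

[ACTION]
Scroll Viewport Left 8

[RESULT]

eadme.md]│ sales.csv   ┃                 
───────────────────────┃                 
rates memory allocation┃                 
generates log entries s┃                 
alyzes configuration fi┃                 
                       ┃                 
                       ┃                 
                       ┃                 
                       ┃                 
━━━━━━━━━━━━━━━━━━┓    ┃                 
adsheet           ┃    ┃                 
──────────────────┨━━━━┛                 
38                ┃                      
  A       B       ┃                      
------------------┃                      
      0       0   ┃                      
    284     338   ┃                      
      0       0   ┃                      


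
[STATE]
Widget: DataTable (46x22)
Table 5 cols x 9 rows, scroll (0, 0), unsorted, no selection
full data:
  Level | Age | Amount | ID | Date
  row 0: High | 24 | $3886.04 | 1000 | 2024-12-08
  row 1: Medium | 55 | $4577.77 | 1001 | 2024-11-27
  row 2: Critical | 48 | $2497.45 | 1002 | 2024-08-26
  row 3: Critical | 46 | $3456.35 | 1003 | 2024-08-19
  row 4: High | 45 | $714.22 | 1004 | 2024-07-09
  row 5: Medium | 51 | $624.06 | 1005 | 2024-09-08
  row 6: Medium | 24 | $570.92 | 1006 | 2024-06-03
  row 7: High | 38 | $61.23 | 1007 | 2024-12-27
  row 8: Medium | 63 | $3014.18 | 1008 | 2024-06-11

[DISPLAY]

Level   │Age│Amount  │ID  │Date               
────────┼───┼────────┼────┼──────────         
High    │24 │$3886.04│1000│2024-12-08         
Medium  │55 │$4577.77│1001│2024-11-27         
Critical│48 │$2497.45│1002│2024-08-26         
Critical│46 │$3456.35│1003│2024-08-19         
High    │45 │$714.22 │1004│2024-07-09         
Medium  │51 │$624.06 │1005│2024-09-08         
Medium  │24 │$570.92 │1006│2024-06-03         
High    │38 │$61.23  │1007│2024-12-27         
Medium  │63 │$3014.18│1008│2024-06-11         
                                              
                                              
                                              
                                              
                                              
                                              
                                              
                                              
                                              
                                              
                                              


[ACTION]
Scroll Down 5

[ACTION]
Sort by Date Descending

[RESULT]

Level   │Age│Amount  │ID  │Date     ▼         
────────┼───┼────────┼────┼──────────         
High    │38 │$61.23  │1007│2024-12-27         
High    │24 │$3886.04│1000│2024-12-08         
Medium  │55 │$4577.77│1001│2024-11-27         
Medium  │51 │$624.06 │1005│2024-09-08         
Critical│48 │$2497.45│1002│2024-08-26         
Critical│46 │$3456.35│1003│2024-08-19         
High    │45 │$714.22 │1004│2024-07-09         
Medium  │63 │$3014.18│1008│2024-06-11         
Medium  │24 │$570.92 │1006│2024-06-03         
                                              
                                              
                                              
                                              
                                              
                                              
                                              
                                              
                                              
                                              
                                              


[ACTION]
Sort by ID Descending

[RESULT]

Level   │Age│Amount  │ID ▼│Date               
────────┼───┼────────┼────┼──────────         
Medium  │63 │$3014.18│1008│2024-06-11         
High    │38 │$61.23  │1007│2024-12-27         
Medium  │24 │$570.92 │1006│2024-06-03         
Medium  │51 │$624.06 │1005│2024-09-08         
High    │45 │$714.22 │1004│2024-07-09         
Critical│46 │$3456.35│1003│2024-08-19         
Critical│48 │$2497.45│1002│2024-08-26         
Medium  │55 │$4577.77│1001│2024-11-27         
High    │24 │$3886.04│1000│2024-12-08         
                                              
                                              
                                              
                                              
                                              
                                              
                                              
                                              
                                              
                                              
                                              


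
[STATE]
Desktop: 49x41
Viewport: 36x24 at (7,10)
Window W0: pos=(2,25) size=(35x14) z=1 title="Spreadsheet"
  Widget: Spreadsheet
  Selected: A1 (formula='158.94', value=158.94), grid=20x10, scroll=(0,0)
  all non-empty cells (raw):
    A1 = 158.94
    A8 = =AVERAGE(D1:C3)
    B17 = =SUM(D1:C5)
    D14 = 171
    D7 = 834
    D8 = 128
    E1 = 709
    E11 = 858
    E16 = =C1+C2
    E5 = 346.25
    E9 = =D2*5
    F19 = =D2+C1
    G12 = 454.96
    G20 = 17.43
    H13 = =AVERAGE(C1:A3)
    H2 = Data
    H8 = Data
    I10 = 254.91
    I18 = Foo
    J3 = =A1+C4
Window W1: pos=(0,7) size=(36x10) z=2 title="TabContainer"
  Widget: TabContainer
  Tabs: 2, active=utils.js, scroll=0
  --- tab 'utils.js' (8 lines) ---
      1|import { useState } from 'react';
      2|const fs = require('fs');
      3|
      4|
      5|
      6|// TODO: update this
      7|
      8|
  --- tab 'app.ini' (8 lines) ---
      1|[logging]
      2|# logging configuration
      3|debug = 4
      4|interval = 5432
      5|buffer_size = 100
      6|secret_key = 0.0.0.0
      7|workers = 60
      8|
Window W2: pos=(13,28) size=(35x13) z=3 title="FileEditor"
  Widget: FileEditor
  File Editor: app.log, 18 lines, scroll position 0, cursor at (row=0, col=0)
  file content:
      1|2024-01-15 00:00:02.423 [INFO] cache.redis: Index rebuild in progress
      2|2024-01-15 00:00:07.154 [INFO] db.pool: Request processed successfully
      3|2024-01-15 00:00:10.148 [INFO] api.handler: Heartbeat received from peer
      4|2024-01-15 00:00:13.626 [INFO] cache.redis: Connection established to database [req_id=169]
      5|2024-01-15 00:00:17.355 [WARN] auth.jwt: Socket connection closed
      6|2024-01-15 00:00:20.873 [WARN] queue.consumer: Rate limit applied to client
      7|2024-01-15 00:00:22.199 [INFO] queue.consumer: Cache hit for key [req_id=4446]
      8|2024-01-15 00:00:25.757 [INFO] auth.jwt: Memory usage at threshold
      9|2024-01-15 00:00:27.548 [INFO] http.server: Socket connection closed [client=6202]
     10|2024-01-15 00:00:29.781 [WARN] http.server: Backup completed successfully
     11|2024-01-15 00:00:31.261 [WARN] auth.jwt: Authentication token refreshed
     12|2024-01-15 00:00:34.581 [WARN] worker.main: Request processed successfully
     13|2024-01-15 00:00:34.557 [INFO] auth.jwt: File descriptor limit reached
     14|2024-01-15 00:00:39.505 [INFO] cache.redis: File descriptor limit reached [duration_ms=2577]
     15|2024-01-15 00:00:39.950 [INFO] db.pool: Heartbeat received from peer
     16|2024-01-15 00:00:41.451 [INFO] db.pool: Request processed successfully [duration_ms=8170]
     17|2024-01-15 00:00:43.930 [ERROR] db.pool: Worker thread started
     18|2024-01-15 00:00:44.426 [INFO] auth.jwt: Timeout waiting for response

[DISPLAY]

.js]│ app.ini               ┃       
────────────────────────────┃       
 { useState } from 'react'; ┃       
fs = require('fs');         ┃       
                            ┃       
                            ┃       
━━━━━━━━━━━━━━━━━━━━━━━━━━━━┛       
                                    
                                    
                                    
                                    
                                    
                                    
                                    
                                    
━━━━━━━━━━━━━━━━━━━━━━━━━━━━━┓      
eadsheet                     ┃      
─────────────────────────────┨      
158.94┏━━━━━━━━━━━━━━━━━━━━━━━━━━━━━
   A  ┃ FileEditor                  
------┠─────────────────────────────
[158.9┃█024-01-15 00:00:02.423 [INFO
      ┃2024-01-15 00:00:07.154 [INFO
      ┃2024-01-15 00:00:10.148 [INFO


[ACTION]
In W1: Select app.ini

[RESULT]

.js │[app.ini]              ┃       
────────────────────────────┃       
ng]                         ┃       
ing configuration           ┃       
= 4                         ┃       
al = 5432                   ┃       
━━━━━━━━━━━━━━━━━━━━━━━━━━━━┛       
                                    
                                    
                                    
                                    
                                    
                                    
                                    
                                    
━━━━━━━━━━━━━━━━━━━━━━━━━━━━━┓      
eadsheet                     ┃      
─────────────────────────────┨      
158.94┏━━━━━━━━━━━━━━━━━━━━━━━━━━━━━
   A  ┃ FileEditor                  
------┠─────────────────────────────
[158.9┃█024-01-15 00:00:02.423 [INFO
      ┃2024-01-15 00:00:07.154 [INFO
      ┃2024-01-15 00:00:10.148 [INFO


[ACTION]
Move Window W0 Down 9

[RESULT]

.js │[app.ini]              ┃       
────────────────────────────┃       
ng]                         ┃       
ing configuration           ┃       
= 4                         ┃       
al = 5432                   ┃       
━━━━━━━━━━━━━━━━━━━━━━━━━━━━┛       
                                    
                                    
                                    
                                    
                                    
                                    
                                    
                                    
                                    
                                    
━━━━━━━━━━━━━━━━━━━━━━━━━━━━━┓      
eadshe┏━━━━━━━━━━━━━━━━━━━━━━━━━━━━━
──────┃ FileEditor                  
158.94┠─────────────────────────────
   A  ┃█024-01-15 00:00:02.423 [INFO
------┃2024-01-15 00:00:07.154 [INFO
[158.9┃2024-01-15 00:00:10.148 [INFO


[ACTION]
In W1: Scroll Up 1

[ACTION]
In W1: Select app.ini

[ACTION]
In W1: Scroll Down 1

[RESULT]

.js │[app.ini]              ┃       
────────────────────────────┃       
ing configuration           ┃       
= 4                         ┃       
al = 5432                   ┃       
_size = 100                 ┃       
━━━━━━━━━━━━━━━━━━━━━━━━━━━━┛       
                                    
                                    
                                    
                                    
                                    
                                    
                                    
                                    
                                    
                                    
━━━━━━━━━━━━━━━━━━━━━━━━━━━━━┓      
eadshe┏━━━━━━━━━━━━━━━━━━━━━━━━━━━━━
──────┃ FileEditor                  
158.94┠─────────────────────────────
   A  ┃█024-01-15 00:00:02.423 [INFO
------┃2024-01-15 00:00:07.154 [INFO
[158.9┃2024-01-15 00:00:10.148 [INFO
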